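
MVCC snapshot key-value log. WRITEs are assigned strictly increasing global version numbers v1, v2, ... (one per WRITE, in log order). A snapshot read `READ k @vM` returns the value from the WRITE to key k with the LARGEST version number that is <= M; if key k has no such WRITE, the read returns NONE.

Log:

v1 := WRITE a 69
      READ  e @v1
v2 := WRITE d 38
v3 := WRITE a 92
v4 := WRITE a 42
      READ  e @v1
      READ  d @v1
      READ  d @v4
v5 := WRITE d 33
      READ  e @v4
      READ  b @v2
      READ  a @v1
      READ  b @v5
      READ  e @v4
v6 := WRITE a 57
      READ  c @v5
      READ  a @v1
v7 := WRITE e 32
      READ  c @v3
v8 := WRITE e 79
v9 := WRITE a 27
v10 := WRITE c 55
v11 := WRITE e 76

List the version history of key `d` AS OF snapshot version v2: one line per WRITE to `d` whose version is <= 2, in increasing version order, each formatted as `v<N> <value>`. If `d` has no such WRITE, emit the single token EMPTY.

Scan writes for key=d with version <= 2:
  v1 WRITE a 69 -> skip
  v2 WRITE d 38 -> keep
  v3 WRITE a 92 -> skip
  v4 WRITE a 42 -> skip
  v5 WRITE d 33 -> drop (> snap)
  v6 WRITE a 57 -> skip
  v7 WRITE e 32 -> skip
  v8 WRITE e 79 -> skip
  v9 WRITE a 27 -> skip
  v10 WRITE c 55 -> skip
  v11 WRITE e 76 -> skip
Collected: [(2, 38)]

Answer: v2 38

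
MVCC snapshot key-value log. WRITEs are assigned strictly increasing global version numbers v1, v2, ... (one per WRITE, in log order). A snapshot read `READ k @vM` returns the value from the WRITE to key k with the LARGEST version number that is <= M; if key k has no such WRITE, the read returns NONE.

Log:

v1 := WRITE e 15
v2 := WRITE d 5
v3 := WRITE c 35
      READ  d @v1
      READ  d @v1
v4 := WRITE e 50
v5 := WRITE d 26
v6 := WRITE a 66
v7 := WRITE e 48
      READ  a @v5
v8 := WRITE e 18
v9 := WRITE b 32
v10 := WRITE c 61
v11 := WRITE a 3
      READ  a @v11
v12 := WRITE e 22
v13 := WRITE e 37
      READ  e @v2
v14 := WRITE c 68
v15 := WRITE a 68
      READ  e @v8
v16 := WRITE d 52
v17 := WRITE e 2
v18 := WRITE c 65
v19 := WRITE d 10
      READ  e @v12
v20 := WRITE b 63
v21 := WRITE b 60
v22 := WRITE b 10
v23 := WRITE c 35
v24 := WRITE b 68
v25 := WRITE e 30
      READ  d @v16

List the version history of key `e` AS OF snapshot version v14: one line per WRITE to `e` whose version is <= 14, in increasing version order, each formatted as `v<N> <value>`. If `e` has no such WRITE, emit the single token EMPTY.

Scan writes for key=e with version <= 14:
  v1 WRITE e 15 -> keep
  v2 WRITE d 5 -> skip
  v3 WRITE c 35 -> skip
  v4 WRITE e 50 -> keep
  v5 WRITE d 26 -> skip
  v6 WRITE a 66 -> skip
  v7 WRITE e 48 -> keep
  v8 WRITE e 18 -> keep
  v9 WRITE b 32 -> skip
  v10 WRITE c 61 -> skip
  v11 WRITE a 3 -> skip
  v12 WRITE e 22 -> keep
  v13 WRITE e 37 -> keep
  v14 WRITE c 68 -> skip
  v15 WRITE a 68 -> skip
  v16 WRITE d 52 -> skip
  v17 WRITE e 2 -> drop (> snap)
  v18 WRITE c 65 -> skip
  v19 WRITE d 10 -> skip
  v20 WRITE b 63 -> skip
  v21 WRITE b 60 -> skip
  v22 WRITE b 10 -> skip
  v23 WRITE c 35 -> skip
  v24 WRITE b 68 -> skip
  v25 WRITE e 30 -> drop (> snap)
Collected: [(1, 15), (4, 50), (7, 48), (8, 18), (12, 22), (13, 37)]

Answer: v1 15
v4 50
v7 48
v8 18
v12 22
v13 37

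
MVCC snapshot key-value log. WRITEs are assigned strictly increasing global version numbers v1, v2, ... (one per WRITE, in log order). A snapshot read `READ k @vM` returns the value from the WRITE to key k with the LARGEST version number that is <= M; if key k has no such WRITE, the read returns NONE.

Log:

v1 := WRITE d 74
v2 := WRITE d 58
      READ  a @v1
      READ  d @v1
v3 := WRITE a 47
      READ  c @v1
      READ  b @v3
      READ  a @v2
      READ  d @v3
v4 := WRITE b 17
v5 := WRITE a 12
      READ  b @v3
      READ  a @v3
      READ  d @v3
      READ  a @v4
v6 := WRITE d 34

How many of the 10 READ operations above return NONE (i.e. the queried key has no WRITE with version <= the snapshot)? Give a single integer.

v1: WRITE d=74  (d history now [(1, 74)])
v2: WRITE d=58  (d history now [(1, 74), (2, 58)])
READ a @v1: history=[] -> no version <= 1 -> NONE
READ d @v1: history=[(1, 74), (2, 58)] -> pick v1 -> 74
v3: WRITE a=47  (a history now [(3, 47)])
READ c @v1: history=[] -> no version <= 1 -> NONE
READ b @v3: history=[] -> no version <= 3 -> NONE
READ a @v2: history=[(3, 47)] -> no version <= 2 -> NONE
READ d @v3: history=[(1, 74), (2, 58)] -> pick v2 -> 58
v4: WRITE b=17  (b history now [(4, 17)])
v5: WRITE a=12  (a history now [(3, 47), (5, 12)])
READ b @v3: history=[(4, 17)] -> no version <= 3 -> NONE
READ a @v3: history=[(3, 47), (5, 12)] -> pick v3 -> 47
READ d @v3: history=[(1, 74), (2, 58)] -> pick v2 -> 58
READ a @v4: history=[(3, 47), (5, 12)] -> pick v3 -> 47
v6: WRITE d=34  (d history now [(1, 74), (2, 58), (6, 34)])
Read results in order: ['NONE', '74', 'NONE', 'NONE', 'NONE', '58', 'NONE', '47', '58', '47']
NONE count = 5

Answer: 5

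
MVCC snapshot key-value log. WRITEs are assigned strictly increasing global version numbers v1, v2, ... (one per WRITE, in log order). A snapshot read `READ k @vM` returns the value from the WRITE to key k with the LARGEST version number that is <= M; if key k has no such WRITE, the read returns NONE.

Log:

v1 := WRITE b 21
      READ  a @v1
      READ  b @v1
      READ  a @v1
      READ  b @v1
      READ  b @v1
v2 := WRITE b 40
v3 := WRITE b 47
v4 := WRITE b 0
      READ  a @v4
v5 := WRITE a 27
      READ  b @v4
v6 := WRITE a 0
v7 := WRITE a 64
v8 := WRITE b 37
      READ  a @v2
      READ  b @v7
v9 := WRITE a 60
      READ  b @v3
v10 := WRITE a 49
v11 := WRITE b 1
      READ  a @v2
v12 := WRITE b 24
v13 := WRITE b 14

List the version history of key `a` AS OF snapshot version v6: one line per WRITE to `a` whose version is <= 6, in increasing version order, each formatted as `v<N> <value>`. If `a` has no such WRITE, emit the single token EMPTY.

Scan writes for key=a with version <= 6:
  v1 WRITE b 21 -> skip
  v2 WRITE b 40 -> skip
  v3 WRITE b 47 -> skip
  v4 WRITE b 0 -> skip
  v5 WRITE a 27 -> keep
  v6 WRITE a 0 -> keep
  v7 WRITE a 64 -> drop (> snap)
  v8 WRITE b 37 -> skip
  v9 WRITE a 60 -> drop (> snap)
  v10 WRITE a 49 -> drop (> snap)
  v11 WRITE b 1 -> skip
  v12 WRITE b 24 -> skip
  v13 WRITE b 14 -> skip
Collected: [(5, 27), (6, 0)]

Answer: v5 27
v6 0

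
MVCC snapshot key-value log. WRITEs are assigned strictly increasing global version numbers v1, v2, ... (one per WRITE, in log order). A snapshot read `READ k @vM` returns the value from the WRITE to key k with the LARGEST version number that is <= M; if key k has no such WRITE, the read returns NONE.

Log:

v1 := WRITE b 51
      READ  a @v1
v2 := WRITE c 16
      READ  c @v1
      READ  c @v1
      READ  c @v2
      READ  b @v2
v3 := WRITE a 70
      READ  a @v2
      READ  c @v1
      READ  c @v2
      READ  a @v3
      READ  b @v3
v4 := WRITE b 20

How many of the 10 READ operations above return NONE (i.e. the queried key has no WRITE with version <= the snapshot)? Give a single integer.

v1: WRITE b=51  (b history now [(1, 51)])
READ a @v1: history=[] -> no version <= 1 -> NONE
v2: WRITE c=16  (c history now [(2, 16)])
READ c @v1: history=[(2, 16)] -> no version <= 1 -> NONE
READ c @v1: history=[(2, 16)] -> no version <= 1 -> NONE
READ c @v2: history=[(2, 16)] -> pick v2 -> 16
READ b @v2: history=[(1, 51)] -> pick v1 -> 51
v3: WRITE a=70  (a history now [(3, 70)])
READ a @v2: history=[(3, 70)] -> no version <= 2 -> NONE
READ c @v1: history=[(2, 16)] -> no version <= 1 -> NONE
READ c @v2: history=[(2, 16)] -> pick v2 -> 16
READ a @v3: history=[(3, 70)] -> pick v3 -> 70
READ b @v3: history=[(1, 51)] -> pick v1 -> 51
v4: WRITE b=20  (b history now [(1, 51), (4, 20)])
Read results in order: ['NONE', 'NONE', 'NONE', '16', '51', 'NONE', 'NONE', '16', '70', '51']
NONE count = 5

Answer: 5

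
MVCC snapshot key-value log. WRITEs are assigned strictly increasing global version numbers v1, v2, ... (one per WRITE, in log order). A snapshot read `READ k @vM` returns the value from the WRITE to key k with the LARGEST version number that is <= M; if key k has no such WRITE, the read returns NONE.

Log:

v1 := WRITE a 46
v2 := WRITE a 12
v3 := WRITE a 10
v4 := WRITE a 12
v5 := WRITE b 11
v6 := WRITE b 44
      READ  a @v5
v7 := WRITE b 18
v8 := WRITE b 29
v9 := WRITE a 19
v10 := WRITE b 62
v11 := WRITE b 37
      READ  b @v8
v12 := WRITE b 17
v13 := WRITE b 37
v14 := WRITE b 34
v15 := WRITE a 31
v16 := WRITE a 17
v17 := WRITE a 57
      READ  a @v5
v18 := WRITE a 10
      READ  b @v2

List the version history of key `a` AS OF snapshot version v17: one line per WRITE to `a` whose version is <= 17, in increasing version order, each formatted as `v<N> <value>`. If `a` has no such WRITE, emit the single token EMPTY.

Scan writes for key=a with version <= 17:
  v1 WRITE a 46 -> keep
  v2 WRITE a 12 -> keep
  v3 WRITE a 10 -> keep
  v4 WRITE a 12 -> keep
  v5 WRITE b 11 -> skip
  v6 WRITE b 44 -> skip
  v7 WRITE b 18 -> skip
  v8 WRITE b 29 -> skip
  v9 WRITE a 19 -> keep
  v10 WRITE b 62 -> skip
  v11 WRITE b 37 -> skip
  v12 WRITE b 17 -> skip
  v13 WRITE b 37 -> skip
  v14 WRITE b 34 -> skip
  v15 WRITE a 31 -> keep
  v16 WRITE a 17 -> keep
  v17 WRITE a 57 -> keep
  v18 WRITE a 10 -> drop (> snap)
Collected: [(1, 46), (2, 12), (3, 10), (4, 12), (9, 19), (15, 31), (16, 17), (17, 57)]

Answer: v1 46
v2 12
v3 10
v4 12
v9 19
v15 31
v16 17
v17 57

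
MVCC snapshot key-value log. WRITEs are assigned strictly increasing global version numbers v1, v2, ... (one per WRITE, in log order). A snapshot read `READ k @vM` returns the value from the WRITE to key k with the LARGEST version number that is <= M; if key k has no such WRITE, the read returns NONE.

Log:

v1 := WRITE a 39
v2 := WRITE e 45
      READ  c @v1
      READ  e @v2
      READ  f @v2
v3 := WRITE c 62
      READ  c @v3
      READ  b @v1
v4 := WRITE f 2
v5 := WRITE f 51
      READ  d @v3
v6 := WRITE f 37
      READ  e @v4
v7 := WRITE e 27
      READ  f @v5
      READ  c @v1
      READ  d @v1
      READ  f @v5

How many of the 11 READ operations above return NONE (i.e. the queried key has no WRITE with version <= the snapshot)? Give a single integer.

Answer: 6

Derivation:
v1: WRITE a=39  (a history now [(1, 39)])
v2: WRITE e=45  (e history now [(2, 45)])
READ c @v1: history=[] -> no version <= 1 -> NONE
READ e @v2: history=[(2, 45)] -> pick v2 -> 45
READ f @v2: history=[] -> no version <= 2 -> NONE
v3: WRITE c=62  (c history now [(3, 62)])
READ c @v3: history=[(3, 62)] -> pick v3 -> 62
READ b @v1: history=[] -> no version <= 1 -> NONE
v4: WRITE f=2  (f history now [(4, 2)])
v5: WRITE f=51  (f history now [(4, 2), (5, 51)])
READ d @v3: history=[] -> no version <= 3 -> NONE
v6: WRITE f=37  (f history now [(4, 2), (5, 51), (6, 37)])
READ e @v4: history=[(2, 45)] -> pick v2 -> 45
v7: WRITE e=27  (e history now [(2, 45), (7, 27)])
READ f @v5: history=[(4, 2), (5, 51), (6, 37)] -> pick v5 -> 51
READ c @v1: history=[(3, 62)] -> no version <= 1 -> NONE
READ d @v1: history=[] -> no version <= 1 -> NONE
READ f @v5: history=[(4, 2), (5, 51), (6, 37)] -> pick v5 -> 51
Read results in order: ['NONE', '45', 'NONE', '62', 'NONE', 'NONE', '45', '51', 'NONE', 'NONE', '51']
NONE count = 6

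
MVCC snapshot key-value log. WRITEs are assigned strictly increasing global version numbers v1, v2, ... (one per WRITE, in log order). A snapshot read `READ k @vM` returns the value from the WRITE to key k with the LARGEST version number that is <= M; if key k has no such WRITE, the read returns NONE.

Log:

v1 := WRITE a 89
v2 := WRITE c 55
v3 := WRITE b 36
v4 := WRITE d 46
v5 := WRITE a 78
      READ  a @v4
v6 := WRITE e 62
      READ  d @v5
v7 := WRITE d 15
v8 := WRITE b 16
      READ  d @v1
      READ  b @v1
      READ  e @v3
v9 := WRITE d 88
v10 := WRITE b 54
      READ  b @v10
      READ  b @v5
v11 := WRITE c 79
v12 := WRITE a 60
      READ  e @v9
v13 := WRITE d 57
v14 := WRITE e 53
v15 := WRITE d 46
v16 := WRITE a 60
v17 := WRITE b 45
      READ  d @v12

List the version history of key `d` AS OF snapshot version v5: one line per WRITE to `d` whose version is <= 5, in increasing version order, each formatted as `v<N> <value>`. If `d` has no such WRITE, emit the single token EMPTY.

Scan writes for key=d with version <= 5:
  v1 WRITE a 89 -> skip
  v2 WRITE c 55 -> skip
  v3 WRITE b 36 -> skip
  v4 WRITE d 46 -> keep
  v5 WRITE a 78 -> skip
  v6 WRITE e 62 -> skip
  v7 WRITE d 15 -> drop (> snap)
  v8 WRITE b 16 -> skip
  v9 WRITE d 88 -> drop (> snap)
  v10 WRITE b 54 -> skip
  v11 WRITE c 79 -> skip
  v12 WRITE a 60 -> skip
  v13 WRITE d 57 -> drop (> snap)
  v14 WRITE e 53 -> skip
  v15 WRITE d 46 -> drop (> snap)
  v16 WRITE a 60 -> skip
  v17 WRITE b 45 -> skip
Collected: [(4, 46)]

Answer: v4 46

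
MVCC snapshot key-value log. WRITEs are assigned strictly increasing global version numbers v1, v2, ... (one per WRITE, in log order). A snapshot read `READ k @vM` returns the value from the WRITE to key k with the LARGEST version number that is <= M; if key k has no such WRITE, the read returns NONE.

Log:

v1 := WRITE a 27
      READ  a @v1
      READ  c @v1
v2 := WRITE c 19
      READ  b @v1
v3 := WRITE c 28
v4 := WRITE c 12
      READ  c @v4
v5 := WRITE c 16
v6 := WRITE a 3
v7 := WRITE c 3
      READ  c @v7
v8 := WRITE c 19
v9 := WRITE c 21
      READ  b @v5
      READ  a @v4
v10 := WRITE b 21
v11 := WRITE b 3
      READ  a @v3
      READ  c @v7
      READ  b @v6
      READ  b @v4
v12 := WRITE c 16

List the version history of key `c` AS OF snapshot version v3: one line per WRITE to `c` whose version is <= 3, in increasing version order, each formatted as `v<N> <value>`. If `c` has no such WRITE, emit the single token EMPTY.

Answer: v2 19
v3 28

Derivation:
Scan writes for key=c with version <= 3:
  v1 WRITE a 27 -> skip
  v2 WRITE c 19 -> keep
  v3 WRITE c 28 -> keep
  v4 WRITE c 12 -> drop (> snap)
  v5 WRITE c 16 -> drop (> snap)
  v6 WRITE a 3 -> skip
  v7 WRITE c 3 -> drop (> snap)
  v8 WRITE c 19 -> drop (> snap)
  v9 WRITE c 21 -> drop (> snap)
  v10 WRITE b 21 -> skip
  v11 WRITE b 3 -> skip
  v12 WRITE c 16 -> drop (> snap)
Collected: [(2, 19), (3, 28)]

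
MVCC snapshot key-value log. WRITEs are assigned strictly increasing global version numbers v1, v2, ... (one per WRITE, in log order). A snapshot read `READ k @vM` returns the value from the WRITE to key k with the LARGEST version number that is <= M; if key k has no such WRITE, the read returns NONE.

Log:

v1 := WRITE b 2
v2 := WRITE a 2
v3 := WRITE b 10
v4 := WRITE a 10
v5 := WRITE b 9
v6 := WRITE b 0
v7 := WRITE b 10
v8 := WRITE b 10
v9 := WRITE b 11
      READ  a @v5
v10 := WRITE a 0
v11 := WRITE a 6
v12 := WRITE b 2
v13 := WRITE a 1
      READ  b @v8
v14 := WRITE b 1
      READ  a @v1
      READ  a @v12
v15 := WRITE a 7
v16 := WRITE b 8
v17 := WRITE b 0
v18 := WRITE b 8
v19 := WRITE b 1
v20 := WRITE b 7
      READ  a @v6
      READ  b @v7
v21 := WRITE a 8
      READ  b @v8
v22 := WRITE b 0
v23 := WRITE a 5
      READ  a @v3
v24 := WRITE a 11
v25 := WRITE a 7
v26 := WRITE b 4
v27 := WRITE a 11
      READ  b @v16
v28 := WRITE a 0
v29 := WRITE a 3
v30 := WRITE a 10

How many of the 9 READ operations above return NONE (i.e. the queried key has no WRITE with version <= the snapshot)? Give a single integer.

v1: WRITE b=2  (b history now [(1, 2)])
v2: WRITE a=2  (a history now [(2, 2)])
v3: WRITE b=10  (b history now [(1, 2), (3, 10)])
v4: WRITE a=10  (a history now [(2, 2), (4, 10)])
v5: WRITE b=9  (b history now [(1, 2), (3, 10), (5, 9)])
v6: WRITE b=0  (b history now [(1, 2), (3, 10), (5, 9), (6, 0)])
v7: WRITE b=10  (b history now [(1, 2), (3, 10), (5, 9), (6, 0), (7, 10)])
v8: WRITE b=10  (b history now [(1, 2), (3, 10), (5, 9), (6, 0), (7, 10), (8, 10)])
v9: WRITE b=11  (b history now [(1, 2), (3, 10), (5, 9), (6, 0), (7, 10), (8, 10), (9, 11)])
READ a @v5: history=[(2, 2), (4, 10)] -> pick v4 -> 10
v10: WRITE a=0  (a history now [(2, 2), (4, 10), (10, 0)])
v11: WRITE a=6  (a history now [(2, 2), (4, 10), (10, 0), (11, 6)])
v12: WRITE b=2  (b history now [(1, 2), (3, 10), (5, 9), (6, 0), (7, 10), (8, 10), (9, 11), (12, 2)])
v13: WRITE a=1  (a history now [(2, 2), (4, 10), (10, 0), (11, 6), (13, 1)])
READ b @v8: history=[(1, 2), (3, 10), (5, 9), (6, 0), (7, 10), (8, 10), (9, 11), (12, 2)] -> pick v8 -> 10
v14: WRITE b=1  (b history now [(1, 2), (3, 10), (5, 9), (6, 0), (7, 10), (8, 10), (9, 11), (12, 2), (14, 1)])
READ a @v1: history=[(2, 2), (4, 10), (10, 0), (11, 6), (13, 1)] -> no version <= 1 -> NONE
READ a @v12: history=[(2, 2), (4, 10), (10, 0), (11, 6), (13, 1)] -> pick v11 -> 6
v15: WRITE a=7  (a history now [(2, 2), (4, 10), (10, 0), (11, 6), (13, 1), (15, 7)])
v16: WRITE b=8  (b history now [(1, 2), (3, 10), (5, 9), (6, 0), (7, 10), (8, 10), (9, 11), (12, 2), (14, 1), (16, 8)])
v17: WRITE b=0  (b history now [(1, 2), (3, 10), (5, 9), (6, 0), (7, 10), (8, 10), (9, 11), (12, 2), (14, 1), (16, 8), (17, 0)])
v18: WRITE b=8  (b history now [(1, 2), (3, 10), (5, 9), (6, 0), (7, 10), (8, 10), (9, 11), (12, 2), (14, 1), (16, 8), (17, 0), (18, 8)])
v19: WRITE b=1  (b history now [(1, 2), (3, 10), (5, 9), (6, 0), (7, 10), (8, 10), (9, 11), (12, 2), (14, 1), (16, 8), (17, 0), (18, 8), (19, 1)])
v20: WRITE b=7  (b history now [(1, 2), (3, 10), (5, 9), (6, 0), (7, 10), (8, 10), (9, 11), (12, 2), (14, 1), (16, 8), (17, 0), (18, 8), (19, 1), (20, 7)])
READ a @v6: history=[(2, 2), (4, 10), (10, 0), (11, 6), (13, 1), (15, 7)] -> pick v4 -> 10
READ b @v7: history=[(1, 2), (3, 10), (5, 9), (6, 0), (7, 10), (8, 10), (9, 11), (12, 2), (14, 1), (16, 8), (17, 0), (18, 8), (19, 1), (20, 7)] -> pick v7 -> 10
v21: WRITE a=8  (a history now [(2, 2), (4, 10), (10, 0), (11, 6), (13, 1), (15, 7), (21, 8)])
READ b @v8: history=[(1, 2), (3, 10), (5, 9), (6, 0), (7, 10), (8, 10), (9, 11), (12, 2), (14, 1), (16, 8), (17, 0), (18, 8), (19, 1), (20, 7)] -> pick v8 -> 10
v22: WRITE b=0  (b history now [(1, 2), (3, 10), (5, 9), (6, 0), (7, 10), (8, 10), (9, 11), (12, 2), (14, 1), (16, 8), (17, 0), (18, 8), (19, 1), (20, 7), (22, 0)])
v23: WRITE a=5  (a history now [(2, 2), (4, 10), (10, 0), (11, 6), (13, 1), (15, 7), (21, 8), (23, 5)])
READ a @v3: history=[(2, 2), (4, 10), (10, 0), (11, 6), (13, 1), (15, 7), (21, 8), (23, 5)] -> pick v2 -> 2
v24: WRITE a=11  (a history now [(2, 2), (4, 10), (10, 0), (11, 6), (13, 1), (15, 7), (21, 8), (23, 5), (24, 11)])
v25: WRITE a=7  (a history now [(2, 2), (4, 10), (10, 0), (11, 6), (13, 1), (15, 7), (21, 8), (23, 5), (24, 11), (25, 7)])
v26: WRITE b=4  (b history now [(1, 2), (3, 10), (5, 9), (6, 0), (7, 10), (8, 10), (9, 11), (12, 2), (14, 1), (16, 8), (17, 0), (18, 8), (19, 1), (20, 7), (22, 0), (26, 4)])
v27: WRITE a=11  (a history now [(2, 2), (4, 10), (10, 0), (11, 6), (13, 1), (15, 7), (21, 8), (23, 5), (24, 11), (25, 7), (27, 11)])
READ b @v16: history=[(1, 2), (3, 10), (5, 9), (6, 0), (7, 10), (8, 10), (9, 11), (12, 2), (14, 1), (16, 8), (17, 0), (18, 8), (19, 1), (20, 7), (22, 0), (26, 4)] -> pick v16 -> 8
v28: WRITE a=0  (a history now [(2, 2), (4, 10), (10, 0), (11, 6), (13, 1), (15, 7), (21, 8), (23, 5), (24, 11), (25, 7), (27, 11), (28, 0)])
v29: WRITE a=3  (a history now [(2, 2), (4, 10), (10, 0), (11, 6), (13, 1), (15, 7), (21, 8), (23, 5), (24, 11), (25, 7), (27, 11), (28, 0), (29, 3)])
v30: WRITE a=10  (a history now [(2, 2), (4, 10), (10, 0), (11, 6), (13, 1), (15, 7), (21, 8), (23, 5), (24, 11), (25, 7), (27, 11), (28, 0), (29, 3), (30, 10)])
Read results in order: ['10', '10', 'NONE', '6', '10', '10', '10', '2', '8']
NONE count = 1

Answer: 1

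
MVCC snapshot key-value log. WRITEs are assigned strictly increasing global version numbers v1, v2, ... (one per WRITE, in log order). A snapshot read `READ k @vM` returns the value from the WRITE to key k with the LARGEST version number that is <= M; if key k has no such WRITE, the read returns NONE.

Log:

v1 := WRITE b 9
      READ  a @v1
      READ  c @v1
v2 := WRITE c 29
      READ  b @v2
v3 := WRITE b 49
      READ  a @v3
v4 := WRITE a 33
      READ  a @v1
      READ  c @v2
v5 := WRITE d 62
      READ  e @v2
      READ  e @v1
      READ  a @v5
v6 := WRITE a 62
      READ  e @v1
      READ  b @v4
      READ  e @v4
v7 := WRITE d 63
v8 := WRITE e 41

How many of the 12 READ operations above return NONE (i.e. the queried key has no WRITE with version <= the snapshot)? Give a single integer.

v1: WRITE b=9  (b history now [(1, 9)])
READ a @v1: history=[] -> no version <= 1 -> NONE
READ c @v1: history=[] -> no version <= 1 -> NONE
v2: WRITE c=29  (c history now [(2, 29)])
READ b @v2: history=[(1, 9)] -> pick v1 -> 9
v3: WRITE b=49  (b history now [(1, 9), (3, 49)])
READ a @v3: history=[] -> no version <= 3 -> NONE
v4: WRITE a=33  (a history now [(4, 33)])
READ a @v1: history=[(4, 33)] -> no version <= 1 -> NONE
READ c @v2: history=[(2, 29)] -> pick v2 -> 29
v5: WRITE d=62  (d history now [(5, 62)])
READ e @v2: history=[] -> no version <= 2 -> NONE
READ e @v1: history=[] -> no version <= 1 -> NONE
READ a @v5: history=[(4, 33)] -> pick v4 -> 33
v6: WRITE a=62  (a history now [(4, 33), (6, 62)])
READ e @v1: history=[] -> no version <= 1 -> NONE
READ b @v4: history=[(1, 9), (3, 49)] -> pick v3 -> 49
READ e @v4: history=[] -> no version <= 4 -> NONE
v7: WRITE d=63  (d history now [(5, 62), (7, 63)])
v8: WRITE e=41  (e history now [(8, 41)])
Read results in order: ['NONE', 'NONE', '9', 'NONE', 'NONE', '29', 'NONE', 'NONE', '33', 'NONE', '49', 'NONE']
NONE count = 8

Answer: 8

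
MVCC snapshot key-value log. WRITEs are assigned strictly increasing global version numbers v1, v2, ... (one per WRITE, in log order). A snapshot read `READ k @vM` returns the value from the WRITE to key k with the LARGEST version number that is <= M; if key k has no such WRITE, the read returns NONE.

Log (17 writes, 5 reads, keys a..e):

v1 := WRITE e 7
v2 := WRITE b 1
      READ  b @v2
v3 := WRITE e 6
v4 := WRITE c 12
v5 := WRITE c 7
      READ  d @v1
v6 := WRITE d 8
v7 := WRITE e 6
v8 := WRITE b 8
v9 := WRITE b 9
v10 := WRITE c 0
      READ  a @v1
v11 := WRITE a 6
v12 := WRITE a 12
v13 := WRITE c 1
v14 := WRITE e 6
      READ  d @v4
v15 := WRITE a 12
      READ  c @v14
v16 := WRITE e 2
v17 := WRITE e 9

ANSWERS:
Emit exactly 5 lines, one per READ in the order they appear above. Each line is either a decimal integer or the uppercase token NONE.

v1: WRITE e=7  (e history now [(1, 7)])
v2: WRITE b=1  (b history now [(2, 1)])
READ b @v2: history=[(2, 1)] -> pick v2 -> 1
v3: WRITE e=6  (e history now [(1, 7), (3, 6)])
v4: WRITE c=12  (c history now [(4, 12)])
v5: WRITE c=7  (c history now [(4, 12), (5, 7)])
READ d @v1: history=[] -> no version <= 1 -> NONE
v6: WRITE d=8  (d history now [(6, 8)])
v7: WRITE e=6  (e history now [(1, 7), (3, 6), (7, 6)])
v8: WRITE b=8  (b history now [(2, 1), (8, 8)])
v9: WRITE b=9  (b history now [(2, 1), (8, 8), (9, 9)])
v10: WRITE c=0  (c history now [(4, 12), (5, 7), (10, 0)])
READ a @v1: history=[] -> no version <= 1 -> NONE
v11: WRITE a=6  (a history now [(11, 6)])
v12: WRITE a=12  (a history now [(11, 6), (12, 12)])
v13: WRITE c=1  (c history now [(4, 12), (5, 7), (10, 0), (13, 1)])
v14: WRITE e=6  (e history now [(1, 7), (3, 6), (7, 6), (14, 6)])
READ d @v4: history=[(6, 8)] -> no version <= 4 -> NONE
v15: WRITE a=12  (a history now [(11, 6), (12, 12), (15, 12)])
READ c @v14: history=[(4, 12), (5, 7), (10, 0), (13, 1)] -> pick v13 -> 1
v16: WRITE e=2  (e history now [(1, 7), (3, 6), (7, 6), (14, 6), (16, 2)])
v17: WRITE e=9  (e history now [(1, 7), (3, 6), (7, 6), (14, 6), (16, 2), (17, 9)])

Answer: 1
NONE
NONE
NONE
1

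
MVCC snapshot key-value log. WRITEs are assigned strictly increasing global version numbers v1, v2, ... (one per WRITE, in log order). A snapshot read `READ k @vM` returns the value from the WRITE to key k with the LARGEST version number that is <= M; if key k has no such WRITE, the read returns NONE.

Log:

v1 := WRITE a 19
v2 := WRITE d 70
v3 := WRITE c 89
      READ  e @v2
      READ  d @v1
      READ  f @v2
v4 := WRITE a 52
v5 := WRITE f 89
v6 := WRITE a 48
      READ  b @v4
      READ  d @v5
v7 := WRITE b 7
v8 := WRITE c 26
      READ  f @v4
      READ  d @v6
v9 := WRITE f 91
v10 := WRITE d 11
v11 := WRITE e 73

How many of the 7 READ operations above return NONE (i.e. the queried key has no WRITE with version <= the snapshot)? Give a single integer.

Answer: 5

Derivation:
v1: WRITE a=19  (a history now [(1, 19)])
v2: WRITE d=70  (d history now [(2, 70)])
v3: WRITE c=89  (c history now [(3, 89)])
READ e @v2: history=[] -> no version <= 2 -> NONE
READ d @v1: history=[(2, 70)] -> no version <= 1 -> NONE
READ f @v2: history=[] -> no version <= 2 -> NONE
v4: WRITE a=52  (a history now [(1, 19), (4, 52)])
v5: WRITE f=89  (f history now [(5, 89)])
v6: WRITE a=48  (a history now [(1, 19), (4, 52), (6, 48)])
READ b @v4: history=[] -> no version <= 4 -> NONE
READ d @v5: history=[(2, 70)] -> pick v2 -> 70
v7: WRITE b=7  (b history now [(7, 7)])
v8: WRITE c=26  (c history now [(3, 89), (8, 26)])
READ f @v4: history=[(5, 89)] -> no version <= 4 -> NONE
READ d @v6: history=[(2, 70)] -> pick v2 -> 70
v9: WRITE f=91  (f history now [(5, 89), (9, 91)])
v10: WRITE d=11  (d history now [(2, 70), (10, 11)])
v11: WRITE e=73  (e history now [(11, 73)])
Read results in order: ['NONE', 'NONE', 'NONE', 'NONE', '70', 'NONE', '70']
NONE count = 5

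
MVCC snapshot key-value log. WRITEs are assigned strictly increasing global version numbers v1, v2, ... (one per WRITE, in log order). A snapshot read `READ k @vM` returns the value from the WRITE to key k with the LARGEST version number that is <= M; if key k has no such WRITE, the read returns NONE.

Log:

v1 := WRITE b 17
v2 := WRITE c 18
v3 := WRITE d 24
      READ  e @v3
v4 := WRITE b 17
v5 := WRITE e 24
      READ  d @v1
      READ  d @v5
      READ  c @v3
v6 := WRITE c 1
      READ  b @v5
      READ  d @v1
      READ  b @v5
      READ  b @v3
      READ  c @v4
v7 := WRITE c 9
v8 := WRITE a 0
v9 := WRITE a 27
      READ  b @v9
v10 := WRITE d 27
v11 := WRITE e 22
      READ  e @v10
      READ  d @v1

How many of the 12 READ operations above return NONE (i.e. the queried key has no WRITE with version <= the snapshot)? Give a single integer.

v1: WRITE b=17  (b history now [(1, 17)])
v2: WRITE c=18  (c history now [(2, 18)])
v3: WRITE d=24  (d history now [(3, 24)])
READ e @v3: history=[] -> no version <= 3 -> NONE
v4: WRITE b=17  (b history now [(1, 17), (4, 17)])
v5: WRITE e=24  (e history now [(5, 24)])
READ d @v1: history=[(3, 24)] -> no version <= 1 -> NONE
READ d @v5: history=[(3, 24)] -> pick v3 -> 24
READ c @v3: history=[(2, 18)] -> pick v2 -> 18
v6: WRITE c=1  (c history now [(2, 18), (6, 1)])
READ b @v5: history=[(1, 17), (4, 17)] -> pick v4 -> 17
READ d @v1: history=[(3, 24)] -> no version <= 1 -> NONE
READ b @v5: history=[(1, 17), (4, 17)] -> pick v4 -> 17
READ b @v3: history=[(1, 17), (4, 17)] -> pick v1 -> 17
READ c @v4: history=[(2, 18), (6, 1)] -> pick v2 -> 18
v7: WRITE c=9  (c history now [(2, 18), (6, 1), (7, 9)])
v8: WRITE a=0  (a history now [(8, 0)])
v9: WRITE a=27  (a history now [(8, 0), (9, 27)])
READ b @v9: history=[(1, 17), (4, 17)] -> pick v4 -> 17
v10: WRITE d=27  (d history now [(3, 24), (10, 27)])
v11: WRITE e=22  (e history now [(5, 24), (11, 22)])
READ e @v10: history=[(5, 24), (11, 22)] -> pick v5 -> 24
READ d @v1: history=[(3, 24), (10, 27)] -> no version <= 1 -> NONE
Read results in order: ['NONE', 'NONE', '24', '18', '17', 'NONE', '17', '17', '18', '17', '24', 'NONE']
NONE count = 4

Answer: 4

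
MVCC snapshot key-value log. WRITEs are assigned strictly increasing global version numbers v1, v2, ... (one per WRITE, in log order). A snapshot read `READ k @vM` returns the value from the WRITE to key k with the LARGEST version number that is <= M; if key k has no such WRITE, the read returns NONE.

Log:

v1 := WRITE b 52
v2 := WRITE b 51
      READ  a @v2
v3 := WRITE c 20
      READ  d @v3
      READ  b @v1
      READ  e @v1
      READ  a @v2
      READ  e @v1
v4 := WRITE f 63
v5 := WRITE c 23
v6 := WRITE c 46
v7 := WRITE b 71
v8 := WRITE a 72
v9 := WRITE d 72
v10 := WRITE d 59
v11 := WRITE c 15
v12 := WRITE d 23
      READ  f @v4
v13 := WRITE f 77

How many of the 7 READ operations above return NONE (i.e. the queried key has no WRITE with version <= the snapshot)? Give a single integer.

v1: WRITE b=52  (b history now [(1, 52)])
v2: WRITE b=51  (b history now [(1, 52), (2, 51)])
READ a @v2: history=[] -> no version <= 2 -> NONE
v3: WRITE c=20  (c history now [(3, 20)])
READ d @v3: history=[] -> no version <= 3 -> NONE
READ b @v1: history=[(1, 52), (2, 51)] -> pick v1 -> 52
READ e @v1: history=[] -> no version <= 1 -> NONE
READ a @v2: history=[] -> no version <= 2 -> NONE
READ e @v1: history=[] -> no version <= 1 -> NONE
v4: WRITE f=63  (f history now [(4, 63)])
v5: WRITE c=23  (c history now [(3, 20), (5, 23)])
v6: WRITE c=46  (c history now [(3, 20), (5, 23), (6, 46)])
v7: WRITE b=71  (b history now [(1, 52), (2, 51), (7, 71)])
v8: WRITE a=72  (a history now [(8, 72)])
v9: WRITE d=72  (d history now [(9, 72)])
v10: WRITE d=59  (d history now [(9, 72), (10, 59)])
v11: WRITE c=15  (c history now [(3, 20), (5, 23), (6, 46), (11, 15)])
v12: WRITE d=23  (d history now [(9, 72), (10, 59), (12, 23)])
READ f @v4: history=[(4, 63)] -> pick v4 -> 63
v13: WRITE f=77  (f history now [(4, 63), (13, 77)])
Read results in order: ['NONE', 'NONE', '52', 'NONE', 'NONE', 'NONE', '63']
NONE count = 5

Answer: 5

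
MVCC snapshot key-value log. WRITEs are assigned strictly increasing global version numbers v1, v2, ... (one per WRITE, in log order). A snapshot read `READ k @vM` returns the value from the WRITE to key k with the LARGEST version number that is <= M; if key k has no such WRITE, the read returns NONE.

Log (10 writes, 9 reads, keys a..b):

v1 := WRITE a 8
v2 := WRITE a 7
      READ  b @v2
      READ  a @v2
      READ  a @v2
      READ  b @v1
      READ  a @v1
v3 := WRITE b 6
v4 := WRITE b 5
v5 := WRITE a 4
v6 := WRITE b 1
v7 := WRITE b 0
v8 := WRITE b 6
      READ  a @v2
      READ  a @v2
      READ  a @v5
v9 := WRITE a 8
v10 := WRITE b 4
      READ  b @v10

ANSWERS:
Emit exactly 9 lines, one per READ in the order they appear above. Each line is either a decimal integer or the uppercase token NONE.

v1: WRITE a=8  (a history now [(1, 8)])
v2: WRITE a=7  (a history now [(1, 8), (2, 7)])
READ b @v2: history=[] -> no version <= 2 -> NONE
READ a @v2: history=[(1, 8), (2, 7)] -> pick v2 -> 7
READ a @v2: history=[(1, 8), (2, 7)] -> pick v2 -> 7
READ b @v1: history=[] -> no version <= 1 -> NONE
READ a @v1: history=[(1, 8), (2, 7)] -> pick v1 -> 8
v3: WRITE b=6  (b history now [(3, 6)])
v4: WRITE b=5  (b history now [(3, 6), (4, 5)])
v5: WRITE a=4  (a history now [(1, 8), (2, 7), (5, 4)])
v6: WRITE b=1  (b history now [(3, 6), (4, 5), (6, 1)])
v7: WRITE b=0  (b history now [(3, 6), (4, 5), (6, 1), (7, 0)])
v8: WRITE b=6  (b history now [(3, 6), (4, 5), (6, 1), (7, 0), (8, 6)])
READ a @v2: history=[(1, 8), (2, 7), (5, 4)] -> pick v2 -> 7
READ a @v2: history=[(1, 8), (2, 7), (5, 4)] -> pick v2 -> 7
READ a @v5: history=[(1, 8), (2, 7), (5, 4)] -> pick v5 -> 4
v9: WRITE a=8  (a history now [(1, 8), (2, 7), (5, 4), (9, 8)])
v10: WRITE b=4  (b history now [(3, 6), (4, 5), (6, 1), (7, 0), (8, 6), (10, 4)])
READ b @v10: history=[(3, 6), (4, 5), (6, 1), (7, 0), (8, 6), (10, 4)] -> pick v10 -> 4

Answer: NONE
7
7
NONE
8
7
7
4
4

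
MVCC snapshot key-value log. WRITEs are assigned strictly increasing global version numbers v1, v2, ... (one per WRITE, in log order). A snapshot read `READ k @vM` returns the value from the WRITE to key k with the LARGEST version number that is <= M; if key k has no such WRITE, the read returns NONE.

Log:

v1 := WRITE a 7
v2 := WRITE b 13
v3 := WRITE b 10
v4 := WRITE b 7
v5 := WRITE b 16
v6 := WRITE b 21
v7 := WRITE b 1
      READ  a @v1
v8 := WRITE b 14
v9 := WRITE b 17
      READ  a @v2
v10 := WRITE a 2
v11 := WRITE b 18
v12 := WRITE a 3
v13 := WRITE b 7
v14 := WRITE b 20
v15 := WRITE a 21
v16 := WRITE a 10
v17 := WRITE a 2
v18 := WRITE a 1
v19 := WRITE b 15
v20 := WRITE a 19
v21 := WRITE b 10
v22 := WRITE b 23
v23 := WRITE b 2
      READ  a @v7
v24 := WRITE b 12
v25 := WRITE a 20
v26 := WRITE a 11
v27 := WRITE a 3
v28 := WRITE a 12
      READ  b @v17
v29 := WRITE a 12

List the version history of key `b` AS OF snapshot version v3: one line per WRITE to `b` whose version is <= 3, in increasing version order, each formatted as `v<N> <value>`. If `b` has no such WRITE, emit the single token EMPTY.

Answer: v2 13
v3 10

Derivation:
Scan writes for key=b with version <= 3:
  v1 WRITE a 7 -> skip
  v2 WRITE b 13 -> keep
  v3 WRITE b 10 -> keep
  v4 WRITE b 7 -> drop (> snap)
  v5 WRITE b 16 -> drop (> snap)
  v6 WRITE b 21 -> drop (> snap)
  v7 WRITE b 1 -> drop (> snap)
  v8 WRITE b 14 -> drop (> snap)
  v9 WRITE b 17 -> drop (> snap)
  v10 WRITE a 2 -> skip
  v11 WRITE b 18 -> drop (> snap)
  v12 WRITE a 3 -> skip
  v13 WRITE b 7 -> drop (> snap)
  v14 WRITE b 20 -> drop (> snap)
  v15 WRITE a 21 -> skip
  v16 WRITE a 10 -> skip
  v17 WRITE a 2 -> skip
  v18 WRITE a 1 -> skip
  v19 WRITE b 15 -> drop (> snap)
  v20 WRITE a 19 -> skip
  v21 WRITE b 10 -> drop (> snap)
  v22 WRITE b 23 -> drop (> snap)
  v23 WRITE b 2 -> drop (> snap)
  v24 WRITE b 12 -> drop (> snap)
  v25 WRITE a 20 -> skip
  v26 WRITE a 11 -> skip
  v27 WRITE a 3 -> skip
  v28 WRITE a 12 -> skip
  v29 WRITE a 12 -> skip
Collected: [(2, 13), (3, 10)]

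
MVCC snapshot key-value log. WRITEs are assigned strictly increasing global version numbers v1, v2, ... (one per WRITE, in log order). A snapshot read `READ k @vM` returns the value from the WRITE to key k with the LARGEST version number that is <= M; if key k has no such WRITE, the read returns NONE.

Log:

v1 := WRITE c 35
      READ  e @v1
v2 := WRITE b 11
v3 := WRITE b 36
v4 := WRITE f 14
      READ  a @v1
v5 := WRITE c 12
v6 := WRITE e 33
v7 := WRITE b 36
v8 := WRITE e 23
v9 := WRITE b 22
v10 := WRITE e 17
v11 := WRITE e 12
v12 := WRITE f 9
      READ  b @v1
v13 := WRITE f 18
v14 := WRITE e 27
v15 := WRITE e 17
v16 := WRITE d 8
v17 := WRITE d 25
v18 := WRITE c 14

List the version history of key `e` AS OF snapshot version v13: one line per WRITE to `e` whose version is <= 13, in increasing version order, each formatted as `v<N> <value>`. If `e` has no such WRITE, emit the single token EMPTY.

Scan writes for key=e with version <= 13:
  v1 WRITE c 35 -> skip
  v2 WRITE b 11 -> skip
  v3 WRITE b 36 -> skip
  v4 WRITE f 14 -> skip
  v5 WRITE c 12 -> skip
  v6 WRITE e 33 -> keep
  v7 WRITE b 36 -> skip
  v8 WRITE e 23 -> keep
  v9 WRITE b 22 -> skip
  v10 WRITE e 17 -> keep
  v11 WRITE e 12 -> keep
  v12 WRITE f 9 -> skip
  v13 WRITE f 18 -> skip
  v14 WRITE e 27 -> drop (> snap)
  v15 WRITE e 17 -> drop (> snap)
  v16 WRITE d 8 -> skip
  v17 WRITE d 25 -> skip
  v18 WRITE c 14 -> skip
Collected: [(6, 33), (8, 23), (10, 17), (11, 12)]

Answer: v6 33
v8 23
v10 17
v11 12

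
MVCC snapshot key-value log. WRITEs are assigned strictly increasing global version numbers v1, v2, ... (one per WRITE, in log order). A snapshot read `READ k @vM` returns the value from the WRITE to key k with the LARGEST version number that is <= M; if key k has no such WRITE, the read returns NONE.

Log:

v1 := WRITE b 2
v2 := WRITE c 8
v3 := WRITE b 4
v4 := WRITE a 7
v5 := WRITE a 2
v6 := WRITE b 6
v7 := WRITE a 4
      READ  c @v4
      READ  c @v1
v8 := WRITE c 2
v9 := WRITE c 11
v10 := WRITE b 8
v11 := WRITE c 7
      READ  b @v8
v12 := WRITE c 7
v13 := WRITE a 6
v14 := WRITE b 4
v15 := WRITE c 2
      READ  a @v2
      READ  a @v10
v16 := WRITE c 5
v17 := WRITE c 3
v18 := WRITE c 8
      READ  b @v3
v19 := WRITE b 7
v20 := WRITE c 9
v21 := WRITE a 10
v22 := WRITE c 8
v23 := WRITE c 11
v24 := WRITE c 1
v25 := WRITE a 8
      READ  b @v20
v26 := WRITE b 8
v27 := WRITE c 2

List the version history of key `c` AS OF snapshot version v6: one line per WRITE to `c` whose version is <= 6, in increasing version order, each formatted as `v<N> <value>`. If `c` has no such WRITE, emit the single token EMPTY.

Answer: v2 8

Derivation:
Scan writes for key=c with version <= 6:
  v1 WRITE b 2 -> skip
  v2 WRITE c 8 -> keep
  v3 WRITE b 4 -> skip
  v4 WRITE a 7 -> skip
  v5 WRITE a 2 -> skip
  v6 WRITE b 6 -> skip
  v7 WRITE a 4 -> skip
  v8 WRITE c 2 -> drop (> snap)
  v9 WRITE c 11 -> drop (> snap)
  v10 WRITE b 8 -> skip
  v11 WRITE c 7 -> drop (> snap)
  v12 WRITE c 7 -> drop (> snap)
  v13 WRITE a 6 -> skip
  v14 WRITE b 4 -> skip
  v15 WRITE c 2 -> drop (> snap)
  v16 WRITE c 5 -> drop (> snap)
  v17 WRITE c 3 -> drop (> snap)
  v18 WRITE c 8 -> drop (> snap)
  v19 WRITE b 7 -> skip
  v20 WRITE c 9 -> drop (> snap)
  v21 WRITE a 10 -> skip
  v22 WRITE c 8 -> drop (> snap)
  v23 WRITE c 11 -> drop (> snap)
  v24 WRITE c 1 -> drop (> snap)
  v25 WRITE a 8 -> skip
  v26 WRITE b 8 -> skip
  v27 WRITE c 2 -> drop (> snap)
Collected: [(2, 8)]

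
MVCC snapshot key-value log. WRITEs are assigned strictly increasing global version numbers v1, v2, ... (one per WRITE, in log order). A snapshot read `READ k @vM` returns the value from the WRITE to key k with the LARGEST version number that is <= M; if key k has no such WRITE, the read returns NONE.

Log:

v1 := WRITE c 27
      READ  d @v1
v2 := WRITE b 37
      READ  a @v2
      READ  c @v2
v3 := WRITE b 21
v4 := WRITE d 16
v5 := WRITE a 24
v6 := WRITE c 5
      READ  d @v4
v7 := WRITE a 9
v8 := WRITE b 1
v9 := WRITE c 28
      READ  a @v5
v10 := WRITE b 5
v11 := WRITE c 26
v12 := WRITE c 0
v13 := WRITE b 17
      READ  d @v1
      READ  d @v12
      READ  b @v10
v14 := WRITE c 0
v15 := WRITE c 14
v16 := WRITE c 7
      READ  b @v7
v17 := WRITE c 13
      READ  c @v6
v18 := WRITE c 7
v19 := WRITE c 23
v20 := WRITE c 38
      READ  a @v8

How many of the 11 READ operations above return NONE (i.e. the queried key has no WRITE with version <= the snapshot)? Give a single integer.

Answer: 3

Derivation:
v1: WRITE c=27  (c history now [(1, 27)])
READ d @v1: history=[] -> no version <= 1 -> NONE
v2: WRITE b=37  (b history now [(2, 37)])
READ a @v2: history=[] -> no version <= 2 -> NONE
READ c @v2: history=[(1, 27)] -> pick v1 -> 27
v3: WRITE b=21  (b history now [(2, 37), (3, 21)])
v4: WRITE d=16  (d history now [(4, 16)])
v5: WRITE a=24  (a history now [(5, 24)])
v6: WRITE c=5  (c history now [(1, 27), (6, 5)])
READ d @v4: history=[(4, 16)] -> pick v4 -> 16
v7: WRITE a=9  (a history now [(5, 24), (7, 9)])
v8: WRITE b=1  (b history now [(2, 37), (3, 21), (8, 1)])
v9: WRITE c=28  (c history now [(1, 27), (6, 5), (9, 28)])
READ a @v5: history=[(5, 24), (7, 9)] -> pick v5 -> 24
v10: WRITE b=5  (b history now [(2, 37), (3, 21), (8, 1), (10, 5)])
v11: WRITE c=26  (c history now [(1, 27), (6, 5), (9, 28), (11, 26)])
v12: WRITE c=0  (c history now [(1, 27), (6, 5), (9, 28), (11, 26), (12, 0)])
v13: WRITE b=17  (b history now [(2, 37), (3, 21), (8, 1), (10, 5), (13, 17)])
READ d @v1: history=[(4, 16)] -> no version <= 1 -> NONE
READ d @v12: history=[(4, 16)] -> pick v4 -> 16
READ b @v10: history=[(2, 37), (3, 21), (8, 1), (10, 5), (13, 17)] -> pick v10 -> 5
v14: WRITE c=0  (c history now [(1, 27), (6, 5), (9, 28), (11, 26), (12, 0), (14, 0)])
v15: WRITE c=14  (c history now [(1, 27), (6, 5), (9, 28), (11, 26), (12, 0), (14, 0), (15, 14)])
v16: WRITE c=7  (c history now [(1, 27), (6, 5), (9, 28), (11, 26), (12, 0), (14, 0), (15, 14), (16, 7)])
READ b @v7: history=[(2, 37), (3, 21), (8, 1), (10, 5), (13, 17)] -> pick v3 -> 21
v17: WRITE c=13  (c history now [(1, 27), (6, 5), (9, 28), (11, 26), (12, 0), (14, 0), (15, 14), (16, 7), (17, 13)])
READ c @v6: history=[(1, 27), (6, 5), (9, 28), (11, 26), (12, 0), (14, 0), (15, 14), (16, 7), (17, 13)] -> pick v6 -> 5
v18: WRITE c=7  (c history now [(1, 27), (6, 5), (9, 28), (11, 26), (12, 0), (14, 0), (15, 14), (16, 7), (17, 13), (18, 7)])
v19: WRITE c=23  (c history now [(1, 27), (6, 5), (9, 28), (11, 26), (12, 0), (14, 0), (15, 14), (16, 7), (17, 13), (18, 7), (19, 23)])
v20: WRITE c=38  (c history now [(1, 27), (6, 5), (9, 28), (11, 26), (12, 0), (14, 0), (15, 14), (16, 7), (17, 13), (18, 7), (19, 23), (20, 38)])
READ a @v8: history=[(5, 24), (7, 9)] -> pick v7 -> 9
Read results in order: ['NONE', 'NONE', '27', '16', '24', 'NONE', '16', '5', '21', '5', '9']
NONE count = 3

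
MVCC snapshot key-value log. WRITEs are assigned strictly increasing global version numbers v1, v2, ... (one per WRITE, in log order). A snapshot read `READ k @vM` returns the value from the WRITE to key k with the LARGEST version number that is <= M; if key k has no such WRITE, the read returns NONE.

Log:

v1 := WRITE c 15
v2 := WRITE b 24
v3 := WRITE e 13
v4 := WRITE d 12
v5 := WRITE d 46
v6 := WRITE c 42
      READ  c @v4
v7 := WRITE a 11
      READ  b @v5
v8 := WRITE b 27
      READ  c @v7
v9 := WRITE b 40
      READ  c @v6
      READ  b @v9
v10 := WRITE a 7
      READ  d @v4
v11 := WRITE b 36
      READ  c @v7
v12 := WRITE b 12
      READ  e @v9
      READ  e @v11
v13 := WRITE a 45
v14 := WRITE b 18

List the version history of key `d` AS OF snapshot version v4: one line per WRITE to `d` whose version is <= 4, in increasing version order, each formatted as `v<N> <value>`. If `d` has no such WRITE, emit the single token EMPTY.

Scan writes for key=d with version <= 4:
  v1 WRITE c 15 -> skip
  v2 WRITE b 24 -> skip
  v3 WRITE e 13 -> skip
  v4 WRITE d 12 -> keep
  v5 WRITE d 46 -> drop (> snap)
  v6 WRITE c 42 -> skip
  v7 WRITE a 11 -> skip
  v8 WRITE b 27 -> skip
  v9 WRITE b 40 -> skip
  v10 WRITE a 7 -> skip
  v11 WRITE b 36 -> skip
  v12 WRITE b 12 -> skip
  v13 WRITE a 45 -> skip
  v14 WRITE b 18 -> skip
Collected: [(4, 12)]

Answer: v4 12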